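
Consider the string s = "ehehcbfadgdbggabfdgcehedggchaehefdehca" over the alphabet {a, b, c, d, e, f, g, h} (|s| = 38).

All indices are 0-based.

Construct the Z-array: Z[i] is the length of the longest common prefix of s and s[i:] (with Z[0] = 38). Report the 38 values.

Z[0]=38
i=1: outside box; Z[1]=0
i=2: outside box; Z[2]=2 scan→box=[2,4)
i=3: min(r-i=1, Z[1]=0)=0; Z[3]=0
i=4: outside box; Z[4]=0
i=5: outside box; Z[5]=0
i=6: outside box; Z[6]=0
i=7: outside box; Z[7]=0
i=8: outside box; Z[8]=0
i=9: outside box; Z[9]=0
i=10: outside box; Z[10]=0
i=11: outside box; Z[11]=0
i=12: outside box; Z[12]=0
i=13: outside box; Z[13]=0
i=14: outside box; Z[14]=0
i=15: outside box; Z[15]=0
i=16: outside box; Z[16]=0
i=17: outside box; Z[17]=0
i=18: outside box; Z[18]=0
i=19: outside box; Z[19]=0
i=20: outside box; Z[20]=3 scan→box=[20,23)
i=21: min(r-i=2, Z[1]=0)=0; Z[21]=0
i=22: min(r-i=1, Z[2]=2)=1; Z[22]=1
i=23: outside box; Z[23]=0
i=24: outside box; Z[24]=0
i=25: outside box; Z[25]=0
i=26: outside box; Z[26]=0
i=27: outside box; Z[27]=0
i=28: outside box; Z[28]=0
i=29: outside box; Z[29]=3 scan→box=[29,32)
i=30: min(r-i=2, Z[1]=0)=0; Z[30]=0
i=31: min(r-i=1, Z[2]=2)=1; Z[31]=1
i=32: outside box; Z[32]=0
i=33: outside box; Z[33]=0
i=34: outside box; Z[34]=2 scan→box=[34,36)
i=35: min(r-i=1, Z[1]=0)=0; Z[35]=0
i=36: outside box; Z[36]=0
i=37: outside box; Z[37]=0

[38, 0, 2, 0, 0, 0, 0, 0, 0, 0, 0, 0, 0, 0, 0, 0, 0, 0, 0, 0, 3, 0, 1, 0, 0, 0, 0, 0, 0, 3, 0, 1, 0, 0, 2, 0, 0, 0]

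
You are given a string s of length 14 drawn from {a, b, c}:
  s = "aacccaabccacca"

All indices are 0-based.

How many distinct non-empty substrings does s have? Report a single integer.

84

rank | idx | suffix
   0 |  13 | a
   1 |   5 | aabccacca
   2 |   0 | aacccaabccacca
   3 |   6 | abccacca
   4 |  10 | acca
   5 |   1 | acccaabccacca
   6 |   7 | bccacca
   7 |  12 | ca
   8 |   4 | caabccacca
   9 |   9 | cacca
  10 |  11 | cca
  11 |   3 | ccaabccacca
  12 |   8 | ccacca
  13 |   2 | cccaabccacca

SA = [13, 5, 0, 6, 10, 1, 7, 12, 4, 9, 11, 3, 8, 2]
[i] adj suffixes → lcp
  [1] 13/5 → 1 ('a')
  [2] 5/0 → 2 ('aa')
  [3] 0/6 → 1 ('a')
  [4] 6/10 → 1 ('a')
  [5] 10/1 → 3 ('acc')
  [6] 1/7 → 0 ('')
  [7] 7/12 → 0 ('')
  [8] 12/4 → 2 ('ca')
  [9] 4/9 → 2 ('ca')
  [10] 9/11 → 1 ('c')
  [11] 11/3 → 3 ('cca')
  [12] 3/8 → 3 ('cca')
  [13] 8/2 → 2 ('cc')

n(n+1)/2 = 14·15/2 = 105
Σ LCP = 0 + 1 + 2 + 1 + 1 + 3 + 0 + 0 + 2 + 2 + 1 + 3 + 3 + 2 = 21
distinct = 105 − 21 = 84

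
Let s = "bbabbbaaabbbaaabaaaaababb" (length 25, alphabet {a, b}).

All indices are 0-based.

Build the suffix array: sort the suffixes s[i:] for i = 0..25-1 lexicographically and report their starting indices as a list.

[16, 17, 12, 18, 6, 13, 19, 7, 14, 20, 22, 8, 2, 24, 15, 11, 5, 21, 1, 23, 10, 4, 0, 9, 3]

rank→(start, suffix):
  0 → (16, 'aaaaababb')
  1 → (17, 'aaaababb')
  2 → (12, 'aaabaaaaababb')
  3 → (18, 'aaababb')
  4 → (6, 'aaabbbaaabaaaaababb')
  5 → (13, 'aabaaaaababb')
  6 → (19, 'aababb')
  7 → (7, 'aabbbaaabaaaaababb')
  8 → (14, 'abaaaaababb')
  9 → (20, 'ababb')
  10 → (22, 'abb')
  11 → (8, 'abbbaaabaaaaababb')
  12 → (2, 'abbbaaabbbaaabaaaaababb')
  13 → (24, 'b')
  14 → (15, 'baaaaababb')
  15 → (11, 'baaabaaaaababb')
  16 → (5, 'baaabbbaaabaaaaababb')
  17 → (21, 'babb')
  18 → (1, 'babbbaaabbbaaabaaaaababb')
  19 → (23, 'bb')
  20 → (10, 'bbaaabaaaaababb')
  21 → (4, 'bbaaabbbaaabaaaaababb')
  22 → (0, 'bbabbbaaabbbaaabaaaaababb')
  23 → (9, 'bbbaaabaaaaababb')
  24 → (3, 'bbbaaabbbaaabaaaaababb')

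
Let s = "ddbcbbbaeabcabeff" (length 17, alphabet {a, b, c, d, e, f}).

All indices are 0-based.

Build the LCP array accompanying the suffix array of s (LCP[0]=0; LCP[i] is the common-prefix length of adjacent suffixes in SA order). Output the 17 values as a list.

[0, 2, 1, 0, 1, 2, 1, 2, 1, 0, 1, 0, 1, 0, 1, 0, 1]

rank→(start, suffix):
  0 → (9, 'abcabeff')
  1 → (12, 'abeff')
  2 → (7, 'aeabcabeff')
  3 → (6, 'baeabcabeff')
  4 → (5, 'bbaeabcabeff')
  5 → (4, 'bbbaeabcabeff')
  6 → (10, 'bcabeff')
  7 → (2, 'bcbbbaeabcabeff')
  8 → (13, 'beff')
  9 → (11, 'cabeff')
  10 → (3, 'cbbbaeabcabeff')
  11 → (1, 'dbcbbbaeabcabeff')
  12 → (0, 'ddbcbbbaeabcabeff')
  13 → (8, 'eabcabeff')
  14 → (14, 'eff')
  15 → (16, 'f')
  16 → (15, 'ff')

SA = [9, 12, 7, 6, 5, 4, 10, 2, 13, 11, 3, 1, 0, 8, 14, 16, 15]
i: (SA[i-1],SA[i]) lcp shared
  1: (9,12) 2 'ab'
  2: (12,7) 1 'a'
  3: (7,6) 0 ''
  4: (6,5) 1 'b'
  5: (5,4) 2 'bb'
  6: (4,10) 1 'b'
  7: (10,2) 2 'bc'
  8: (2,13) 1 'b'
  9: (13,11) 0 ''
  10: (11,3) 1 'c'
  11: (3,1) 0 ''
  12: (1,0) 1 'd'
  13: (0,8) 0 ''
  14: (8,14) 1 'e'
  15: (14,16) 0 ''
  16: (16,15) 1 'f'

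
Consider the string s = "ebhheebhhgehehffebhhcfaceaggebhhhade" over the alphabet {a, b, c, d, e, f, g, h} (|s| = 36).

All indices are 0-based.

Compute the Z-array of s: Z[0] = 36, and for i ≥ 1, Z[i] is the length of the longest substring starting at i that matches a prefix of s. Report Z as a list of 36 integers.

Z[0]=36
i=1: fresh scan; Z[1]=0
i=2: fresh scan; Z[2]=0
i=3: fresh scan; Z[3]=0
i=4: fresh scan; Z[4]=1 grow→box=[4,5)
i=5: fresh scan; Z[5]=4 grow→box=[5,9)
i=6: min(r-i=3, Z[1]=0)=0; Z[6]=0
i=7: min(r-i=2, Z[2]=0)=0; Z[7]=0
i=8: min(r-i=1, Z[3]=0)=0; Z[8]=0
i=9: fresh scan; Z[9]=0
i=10: fresh scan; Z[10]=1 grow→box=[10,11)
i=11: fresh scan; Z[11]=0
i=12: fresh scan; Z[12]=1 grow→box=[12,13)
i=13: fresh scan; Z[13]=0
i=14: fresh scan; Z[14]=0
i=15: fresh scan; Z[15]=0
i=16: fresh scan; Z[16]=4 grow→box=[16,20)
i=17: min(r-i=3, Z[1]=0)=0; Z[17]=0
i=18: min(r-i=2, Z[2]=0)=0; Z[18]=0
i=19: min(r-i=1, Z[3]=0)=0; Z[19]=0
i=20: fresh scan; Z[20]=0
i=21: fresh scan; Z[21]=0
i=22: fresh scan; Z[22]=0
i=23: fresh scan; Z[23]=0
i=24: fresh scan; Z[24]=1 grow→box=[24,25)
i=25: fresh scan; Z[25]=0
i=26: fresh scan; Z[26]=0
i=27: fresh scan; Z[27]=0
i=28: fresh scan; Z[28]=4 grow→box=[28,32)
i=29: min(r-i=3, Z[1]=0)=0; Z[29]=0
i=30: min(r-i=2, Z[2]=0)=0; Z[30]=0
i=31: min(r-i=1, Z[3]=0)=0; Z[31]=0
i=32: fresh scan; Z[32]=0
i=33: fresh scan; Z[33]=0
i=34: fresh scan; Z[34]=0
i=35: fresh scan; Z[35]=1 grow→box=[35,36)

[36, 0, 0, 0, 1, 4, 0, 0, 0, 0, 1, 0, 1, 0, 0, 0, 4, 0, 0, 0, 0, 0, 0, 0, 1, 0, 0, 0, 4, 0, 0, 0, 0, 0, 0, 1]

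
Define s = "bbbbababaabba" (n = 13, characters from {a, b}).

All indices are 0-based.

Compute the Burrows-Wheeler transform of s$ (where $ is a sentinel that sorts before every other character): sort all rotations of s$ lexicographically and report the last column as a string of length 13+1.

abbbbabaababb$

rank  rotation        last
    0  $bbbbababaabba  a
    1  a$bbbbababaabb  b
    2  aabba$bbbbabab  b
    3  abaabba$bbbbab  b
    4  ababaabba$bbbb  b
    5  abba$bbbbababa  a
    6  ba$bbbbababaab  b
    7  baabba$bbbbaba  a
    8  babaabba$bbbba  a
    9  bababaabba$bbb  b
   10  bba$bbbbababaa  a
   11  bbababaabba$bb  b
   12  bbbababaabba$b  b
   13  bbbbababaabba$  $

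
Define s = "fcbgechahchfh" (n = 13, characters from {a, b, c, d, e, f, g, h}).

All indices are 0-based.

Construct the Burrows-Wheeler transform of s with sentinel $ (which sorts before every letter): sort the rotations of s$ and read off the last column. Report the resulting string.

hhcfehg$hbfcac

rank  rotation        last
    0  $fcbgechahchfh  h
    1  ahchfh$fcbgech  h
    2  bgechahchfh$fc  c
    3  cbgechahchfh$f  f
    4  chahchfh$fcbge  e
    5  chfh$fcbgechah  h
    6  echahchfh$fcbg  g
    7  fcbgechahchfh$  $
    8  fh$fcbgechahch  h
    9  gechahchfh$fcb  b
   10  h$fcbgechahchf  f
   11  hahchfh$fcbgec  c
   12  hchfh$fcbgecha  a
   13  hfh$fcbgechahc  c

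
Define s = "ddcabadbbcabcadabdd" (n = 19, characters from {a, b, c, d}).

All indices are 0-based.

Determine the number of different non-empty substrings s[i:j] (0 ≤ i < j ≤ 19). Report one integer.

rank | idx | suffix
   0 |   3 | abadbbcabcadabdd
   1 |  10 | abcadabdd
   2 |  15 | abdd
   3 |  13 | adabdd
   4 |   5 | adbbcabcadabdd
   5 |   4 | badbbcabcadabdd
   6 |   7 | bbcabcadabdd
   7 |   8 | bcabcadabdd
   8 |  11 | bcadabdd
   9 |  16 | bdd
  10 |   2 | cabadbbcabcadabdd
  11 |   9 | cabcadabdd
  12 |  12 | cadabdd
  13 |  18 | d
  14 |  14 | dabdd
  15 |   6 | dbbcabcadabdd
  16 |   1 | dcabadbbcabcadabdd
  17 |  17 | dd
  18 |   0 | ddcabadbbcabcadabdd

SA = [3, 10, 15, 13, 5, 4, 7, 8, 11, 16, 2, 9, 12, 18, 14, 6, 1, 17, 0]
rank  pair      lcp
   1  s[3:],s[10:]  2  'ab'
   2  s[10:],s[15:]  2  'ab'
   3  s[15:],s[13:]  1  'a'
   4  s[13:],s[5:]  2  'ad'
   5  s[5:],s[4:]  0  ''
   6  s[4:],s[7:]  1  'b'
   7  s[7:],s[8:]  1  'b'
   8  s[8:],s[11:]  3  'bca'
   9  s[11:],s[16:]  1  'b'
  10  s[16:],s[2:]  0  ''
  11  s[2:],s[9:]  3  'cab'
  12  s[9:],s[12:]  2  'ca'
  13  s[12:],s[18:]  0  ''
  14  s[18:],s[14:]  1  'd'
  15  s[14:],s[6:]  1  'd'
  16  s[6:],s[1:]  1  'd'
  17  s[1:],s[17:]  1  'd'
  18  s[17:],s[0:]  2  'dd'

n(n+1)/2 = 19·20/2 = 190
Σ LCP = 0 + 2 + 2 + 1 + 2 + 0 + 1 + 1 + 3 + 1 + 0 + 3 + 2 + 0 + 1 + 1 + 1 + 1 + 2 = 24
distinct = 190 − 24 = 166

166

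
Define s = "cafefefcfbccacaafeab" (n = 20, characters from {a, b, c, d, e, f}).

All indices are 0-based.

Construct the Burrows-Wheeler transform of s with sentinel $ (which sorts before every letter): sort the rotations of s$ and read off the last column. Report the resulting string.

bcecacafac$bffffceaea

rank  rotation               last
    0  $cafefefcfbccacaafeab  b
    1  aafeab$cafefefcfbccac  c
    2  ab$cafefefcfbccacaafe  e
    3  acaafeab$cafefefcfbcc  c
    4  afeab$cafefefcfbccaca  a
    5  afefefcfbccacaafeab$c  c
    6  b$cafefefcfbccacaafea  a
    7  bccacaafeab$cafefefcf  f
    8  caafeab$cafefefcfbcca  a
    9  cacaafeab$cafefefcfbc  c
   10  cafefefcfbccacaafeab$  $
   11  ccacaafeab$cafefefcfb  b
   12  cfbccacaafeab$cafefef  f
   13  eab$cafefefcfbccacaaf  f
   14  efcfbccacaafeab$cafef  f
   15  efefcfbccacaafeab$caf  f
   16  fbccacaafeab$cafefefc  c
   17  fcfbccacaafeab$cafefe  e
   18  feab$cafefefcfbccacaa  a
   19  fefcfbccacaafeab$cafe  e
   20  fefefcfbccacaafeab$ca  a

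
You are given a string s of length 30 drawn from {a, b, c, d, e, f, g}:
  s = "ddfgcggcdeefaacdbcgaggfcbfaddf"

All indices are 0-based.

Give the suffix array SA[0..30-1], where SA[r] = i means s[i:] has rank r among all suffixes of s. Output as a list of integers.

[12, 13, 26, 19, 16, 24, 23, 14, 7, 17, 4, 15, 27, 0, 8, 28, 1, 9, 10, 29, 11, 25, 22, 2, 18, 6, 3, 21, 5, 20]

rank | idx | suffix
   0 |  12 | aacdbcgaggfcbfaddf
   1 |  13 | acdbcgaggfcbfaddf
   2 |  26 | addf
   3 |  19 | aggfcbfaddf
   4 |  16 | bcgaggfcbfaddf
   5 |  24 | bfaddf
   6 |  23 | cbfaddf
   7 |  14 | cdbcgaggfcbfaddf
   8 |   7 | cdeefaacdbcgaggfcbfaddf
   9 |  17 | cgaggfcbfaddf
  10 |   4 | cggcdeefaacdbcgaggfcbfaddf
  11 |  15 | dbcgaggfcbfaddf
  12 |  27 | ddf
  13 |   0 | ddfgcggcdeefaacdbcgaggfcbfaddf
  14 |   8 | deefaacdbcgaggfcbfaddf
  15 |  28 | df
  16 |   1 | dfgcggcdeefaacdbcgaggfcbfaddf
  17 |   9 | eefaacdbcgaggfcbfaddf
  18 |  10 | efaacdbcgaggfcbfaddf
  19 |  29 | f
  20 |  11 | faacdbcgaggfcbfaddf
  21 |  25 | faddf
  22 |  22 | fcbfaddf
  23 |   2 | fgcggcdeefaacdbcgaggfcbfaddf
  24 |  18 | gaggfcbfaddf
  25 |   6 | gcdeefaacdbcgaggfcbfaddf
  26 |   3 | gcggcdeefaacdbcgaggfcbfaddf
  27 |  21 | gfcbfaddf
  28 |   5 | ggcdeefaacdbcgaggfcbfaddf
  29 |  20 | ggfcbfaddf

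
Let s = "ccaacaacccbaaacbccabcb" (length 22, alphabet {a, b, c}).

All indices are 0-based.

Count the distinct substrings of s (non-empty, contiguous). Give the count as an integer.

rank→(start, suffix):
  0 → (11, 'aaacbccabcb')
  1 → (2, 'aacaacccbaaacbccabcb')
  2 → (12, 'aacbccabcb')
  3 → (5, 'aacccbaaacbccabcb')
  4 → (18, 'abcb')
  5 → (3, 'acaacccbaaacbccabcb')
  6 → (13, 'acbccabcb')
  7 → (6, 'acccbaaacbccabcb')
  8 → (21, 'b')
  9 → (10, 'baaacbccabcb')
  10 → (19, 'bcb')
  11 → (15, 'bccabcb')
  12 → (1, 'caacaacccbaaacbccabcb')
  13 → (4, 'caacccbaaacbccabcb')
  14 → (17, 'cabcb')
  15 → (20, 'cb')
  16 → (9, 'cbaaacbccabcb')
  17 → (14, 'cbccabcb')
  18 → (0, 'ccaacaacccbaaacbccabcb')
  19 → (16, 'ccabcb')
  20 → (8, 'ccbaaacbccabcb')
  21 → (7, 'cccbaaacbccabcb')

SA = [11, 2, 12, 5, 18, 3, 13, 6, 21, 10, 19, 15, 1, 4, 17, 20, 9, 14, 0, 16, 8, 7]
i: (SA[i-1],SA[i]) lcp shared
  1: (11,2) 2 'aa'
  2: (2,12) 3 'aac'
  3: (12,5) 3 'aac'
  4: (5,18) 1 'a'
  5: (18,3) 1 'a'
  6: (3,13) 2 'ac'
  7: (13,6) 2 'ac'
  8: (6,21) 0 ''
  9: (21,10) 1 'b'
  10: (10,19) 1 'b'
  11: (19,15) 2 'bc'
  12: (15,1) 0 ''
  13: (1,4) 4 'caac'
  14: (4,17) 2 'ca'
  15: (17,20) 1 'c'
  16: (20,9) 2 'cb'
  17: (9,14) 2 'cb'
  18: (14,0) 1 'c'
  19: (0,16) 3 'cca'
  20: (16,8) 2 'cc'
  21: (8,7) 2 'cc'

n(n+1)/2 = 22·23/2 = 253
Σ LCP = 0 + 2 + 3 + 3 + 1 + 1 + 2 + 2 + 0 + 1 + 1 + 2 + 0 + 4 + 2 + 1 + 2 + 2 + 1 + 3 + 2 + 2 = 37
distinct = 253 − 37 = 216

216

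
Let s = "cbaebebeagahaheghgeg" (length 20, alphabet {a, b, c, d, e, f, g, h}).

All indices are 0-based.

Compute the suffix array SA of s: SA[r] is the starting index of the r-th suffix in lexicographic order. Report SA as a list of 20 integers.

rank→(start, suffix):
  0 → (2, 'aebebeagahaheghgeg')
  1 → (8, 'agahaheghgeg')
  2 → (10, 'ahaheghgeg')
  3 → (12, 'aheghgeg')
  4 → (1, 'baebebeagahaheghgeg')
  5 → (6, 'beagahaheghgeg')
  6 → (4, 'bebeagahaheghgeg')
  7 → (0, 'cbaebebeagahaheghgeg')
  8 → (7, 'eagahaheghgeg')
  9 → (5, 'ebeagahaheghgeg')
  10 → (3, 'ebebeagahaheghgeg')
  11 → (18, 'eg')
  12 → (14, 'eghgeg')
  13 → (19, 'g')
  14 → (9, 'gahaheghgeg')
  15 → (17, 'geg')
  16 → (15, 'ghgeg')
  17 → (11, 'haheghgeg')
  18 → (13, 'heghgeg')
  19 → (16, 'hgeg')

[2, 8, 10, 12, 1, 6, 4, 0, 7, 5, 3, 18, 14, 19, 9, 17, 15, 11, 13, 16]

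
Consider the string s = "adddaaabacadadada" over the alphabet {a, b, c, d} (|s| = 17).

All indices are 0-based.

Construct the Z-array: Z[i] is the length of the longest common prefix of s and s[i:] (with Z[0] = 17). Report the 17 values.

Z[0]=17
i=1: fresh scan; Z[1]=0
i=2: fresh scan; Z[2]=0
i=3: fresh scan; Z[3]=0
i=4: fresh scan; Z[4]=1 grow→box=[4,5)
i=5: fresh scan; Z[5]=1 grow→box=[5,6)
i=6: fresh scan; Z[6]=1 grow→box=[6,7)
i=7: fresh scan; Z[7]=0
i=8: fresh scan; Z[8]=1 grow→box=[8,9)
i=9: fresh scan; Z[9]=0
i=10: fresh scan; Z[10]=2 grow→box=[10,12)
i=11: min(r-i=1, Z[1]=0)=0; Z[11]=0
i=12: fresh scan; Z[12]=2 grow→box=[12,14)
i=13: min(r-i=1, Z[1]=0)=0; Z[13]=0
i=14: fresh scan; Z[14]=2 grow→box=[14,16)
i=15: min(r-i=1, Z[1]=0)=0; Z[15]=0
i=16: fresh scan; Z[16]=1 grow→box=[16,17)

[17, 0, 0, 0, 1, 1, 1, 0, 1, 0, 2, 0, 2, 0, 2, 0, 1]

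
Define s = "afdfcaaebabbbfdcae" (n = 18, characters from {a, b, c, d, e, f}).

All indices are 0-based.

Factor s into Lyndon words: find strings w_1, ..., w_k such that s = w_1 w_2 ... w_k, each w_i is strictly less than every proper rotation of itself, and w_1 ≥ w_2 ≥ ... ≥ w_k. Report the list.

emit factor 1: 'afdfc' (i=0, period=5)
emit factor 2: 'aaebabbbfdcae' (i=5, period=13)

["afdfc", "aaebabbbfdcae"]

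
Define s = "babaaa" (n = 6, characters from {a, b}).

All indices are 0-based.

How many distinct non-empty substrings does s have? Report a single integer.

rank→(start, suffix):
  0 → (5, 'a')
  1 → (4, 'aa')
  2 → (3, 'aaa')
  3 → (1, 'abaaa')
  4 → (2, 'baaa')
  5 → (0, 'babaaa')

SA = [5, 4, 3, 1, 2, 0]
i: (SA[i-1],SA[i]) lcp shared
  1: (5,4) 1 'a'
  2: (4,3) 2 'aa'
  3: (3,1) 1 'a'
  4: (1,2) 0 ''
  5: (2,0) 2 'ba'

n(n+1)/2 = 6·7/2 = 21
Σ LCP = 0 + 1 + 2 + 1 + 0 + 2 = 6
distinct = 21 − 6 = 15

15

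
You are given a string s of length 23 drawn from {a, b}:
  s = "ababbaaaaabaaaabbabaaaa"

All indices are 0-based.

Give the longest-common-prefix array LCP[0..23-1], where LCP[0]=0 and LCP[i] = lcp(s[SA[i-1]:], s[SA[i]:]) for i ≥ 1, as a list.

[0, 1, 2, 3, 4, 4, 5, 3, 4, 2, 3, 1, 6, 3, 2, 4, 0, 5, 5, 2, 3, 1, 3]

rank | idx | suffix
   0 |  22 | a
   1 |  21 | aa
   2 |  20 | aaa
   3 |  19 | aaaa
   4 |   5 | aaaaabaaaabbabaaaa
   5 |   6 | aaaabaaaabbabaaaa
   6 |  11 | aaaabbabaaaa
   7 |   7 | aaabaaaabbabaaaa
   8 |  12 | aaabbabaaaa
   9 |   8 | aabaaaabbabaaaa
  10 |  13 | aabbabaaaa
  11 |  17 | abaaaa
  12 |   9 | abaaaabbabaaaa
  13 |   0 | ababbaaaaabaaaabbabaaaa
  14 |   2 | abbaaaaabaaaabbabaaaa
  15 |  14 | abbabaaaa
  16 |  18 | baaaa
  17 |   4 | baaaaabaaaabbabaaaa
  18 |  10 | baaaabbabaaaa
  19 |  16 | babaaaa
  20 |   1 | babbaaaaabaaaabbabaaaa
  21 |   3 | bbaaaaabaaaabbabaaaa
  22 |  15 | bbabaaaa

SA = [22, 21, 20, 19, 5, 6, 11, 7, 12, 8, 13, 17, 9, 0, 2, 14, 18, 4, 10, 16, 1, 3, 15]
rank  pair      lcp
   1  s[22:],s[21:]  1  'a'
   2  s[21:],s[20:]  2  'aa'
   3  s[20:],s[19:]  3  'aaa'
   4  s[19:],s[5:]  4  'aaaa'
   5  s[5:],s[6:]  4  'aaaa'
   6  s[6:],s[11:]  5  'aaaab'
   7  s[11:],s[7:]  3  'aaa'
   8  s[7:],s[12:]  4  'aaab'
   9  s[12:],s[8:]  2  'aa'
  10  s[8:],s[13:]  3  'aab'
  11  s[13:],s[17:]  1  'a'
  12  s[17:],s[9:]  6  'abaaaa'
  13  s[9:],s[0:]  3  'aba'
  14  s[0:],s[2:]  2  'ab'
  15  s[2:],s[14:]  4  'abba'
  16  s[14:],s[18:]  0  ''
  17  s[18:],s[4:]  5  'baaaa'
  18  s[4:],s[10:]  5  'baaaa'
  19  s[10:],s[16:]  2  'ba'
  20  s[16:],s[1:]  3  'bab'
  21  s[1:],s[3:]  1  'b'
  22  s[3:],s[15:]  3  'bba'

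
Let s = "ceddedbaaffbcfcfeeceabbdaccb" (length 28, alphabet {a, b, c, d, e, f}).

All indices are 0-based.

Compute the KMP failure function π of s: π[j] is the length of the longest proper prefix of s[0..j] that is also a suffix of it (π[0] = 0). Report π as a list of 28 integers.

[0, 0, 0, 0, 0, 0, 0, 0, 0, 0, 0, 0, 1, 0, 1, 0, 0, 0, 1, 2, 0, 0, 0, 0, 0, 1, 1, 0]

π[0] = 0
j=1 s[j]='e': π[1]=0 (border '')
j=2 s[j]='d': π[2]=0 (border '')
j=3 s[j]='d': π[3]=0 (border '')
j=4 s[j]='e': π[4]=0 (border '')
j=5 s[j]='d': π[5]=0 (border '')
j=6 s[j]='b': π[6]=0 (border '')
j=7 s[j]='a': π[7]=0 (border '')
j=8 s[j]='a': π[8]=0 (border '')
j=9 s[j]='f': π[9]=0 (border '')
j=10 s[j]='f': π[10]=0 (border '')
j=11 s[j]='b': π[11]=0 (border '')
j=12 s[j]='c': π[12]=1 (border 'c')
j=13 s[j]='f': k: 1→0; π[13]=0 (border '')
j=14 s[j]='c': π[14]=1 (border 'c')
j=15 s[j]='f': k: 1→0; π[15]=0 (border '')
j=16 s[j]='e': π[16]=0 (border '')
j=17 s[j]='e': π[17]=0 (border '')
j=18 s[j]='c': π[18]=1 (border 'c')
j=19 s[j]='e': π[19]=2 (border 'ce')
j=20 s[j]='a': k: 2→0; π[20]=0 (border '')
j=21 s[j]='b': π[21]=0 (border '')
j=22 s[j]='b': π[22]=0 (border '')
j=23 s[j]='d': π[23]=0 (border '')
j=24 s[j]='a': π[24]=0 (border '')
j=25 s[j]='c': π[25]=1 (border 'c')
j=26 s[j]='c': k: 1→0; π[26]=1 (border 'c')
j=27 s[j]='b': k: 1→0; π[27]=0 (border '')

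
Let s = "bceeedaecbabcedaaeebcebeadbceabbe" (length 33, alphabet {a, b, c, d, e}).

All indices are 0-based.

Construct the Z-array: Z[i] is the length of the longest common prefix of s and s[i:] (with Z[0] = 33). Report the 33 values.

Z[0]=33
i=1: i≥r, start 0; Z[1]=0
i=2: i≥r, start 0; Z[2]=0
i=3: i≥r, start 0; Z[3]=0
i=4: i≥r, start 0; Z[4]=0
i=5: i≥r, start 0; Z[5]=0
i=6: i≥r, start 0; Z[6]=0
i=7: i≥r, start 0; Z[7]=0
i=8: i≥r, start 0; Z[8]=0
i=9: i≥r, start 0; Z[9]=1 extend→box=[9,10)
i=10: i≥r, start 0; Z[10]=0
i=11: i≥r, start 0; Z[11]=3 extend→box=[11,14)
i=12: min(r-i=2, Z[1]=0)=0; Z[12]=0
i=13: min(r-i=1, Z[2]=0)=0; Z[13]=0
i=14: i≥r, start 0; Z[14]=0
i=15: i≥r, start 0; Z[15]=0
i=16: i≥r, start 0; Z[16]=0
i=17: i≥r, start 0; Z[17]=0
i=18: i≥r, start 0; Z[18]=0
i=19: i≥r, start 0; Z[19]=3 extend→box=[19,22)
i=20: min(r-i=2, Z[1]=0)=0; Z[20]=0
i=21: min(r-i=1, Z[2]=0)=0; Z[21]=0
i=22: i≥r, start 0; Z[22]=1 extend→box=[22,23)
i=23: i≥r, start 0; Z[23]=0
i=24: i≥r, start 0; Z[24]=0
i=25: i≥r, start 0; Z[25]=0
i=26: i≥r, start 0; Z[26]=3 extend→box=[26,29)
i=27: min(r-i=2, Z[1]=0)=0; Z[27]=0
i=28: min(r-i=1, Z[2]=0)=0; Z[28]=0
i=29: i≥r, start 0; Z[29]=0
i=30: i≥r, start 0; Z[30]=1 extend→box=[30,31)
i=31: i≥r, start 0; Z[31]=1 extend→box=[31,32)
i=32: i≥r, start 0; Z[32]=0

[33, 0, 0, 0, 0, 0, 0, 0, 0, 1, 0, 3, 0, 0, 0, 0, 0, 0, 0, 3, 0, 0, 1, 0, 0, 0, 3, 0, 0, 0, 1, 1, 0]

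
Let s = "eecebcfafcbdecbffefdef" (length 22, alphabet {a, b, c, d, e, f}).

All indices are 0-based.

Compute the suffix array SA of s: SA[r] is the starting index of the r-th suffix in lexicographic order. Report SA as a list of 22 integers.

sorted suffixes:
  #0 SA[0]=7  'afcbdecbffefdef'
  #1 SA[1]=4  'bcfafcbdecbffefdef'
  #2 SA[2]=10  'bdecbffefdef'
  #3 SA[3]=14  'bffefdef'
  #4 SA[4]=9  'cbdecbffefdef'
  #5 SA[5]=13  'cbffefdef'
  #6 SA[6]=2  'cebcfafcbdecbffefdef'
  #7 SA[7]=5  'cfafcbdecbffefdef'
  #8 SA[8]=11  'decbffefdef'
  #9 SA[9]=19  'def'
  #10 SA[10]=3  'ebcfafcbdecbffefdef'
  #11 SA[11]=12  'ecbffefdef'
  #12 SA[12]=1  'ecebcfafcbdecbffefdef'
  #13 SA[13]=0  'eecebcfafcbdecbffefdef'
  #14 SA[14]=20  'ef'
  #15 SA[15]=17  'efdef'
  #16 SA[16]=21  'f'
  #17 SA[17]=6  'fafcbdecbffefdef'
  #18 SA[18]=8  'fcbdecbffefdef'
  #19 SA[19]=18  'fdef'
  #20 SA[20]=16  'fefdef'
  #21 SA[21]=15  'ffefdef'

[7, 4, 10, 14, 9, 13, 2, 5, 11, 19, 3, 12, 1, 0, 20, 17, 21, 6, 8, 18, 16, 15]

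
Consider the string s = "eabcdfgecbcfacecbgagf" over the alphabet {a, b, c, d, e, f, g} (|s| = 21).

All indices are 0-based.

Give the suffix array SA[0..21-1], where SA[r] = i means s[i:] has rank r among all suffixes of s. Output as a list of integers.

rank→(start, suffix):
  0 → (1, 'abcdfgecbcfacecbgagf')
  1 → (12, 'acecbgagf')
  2 → (18, 'agf')
  3 → (2, 'bcdfgecbcfacecbgagf')
  4 → (9, 'bcfacecbgagf')
  5 → (16, 'bgagf')
  6 → (8, 'cbcfacecbgagf')
  7 → (15, 'cbgagf')
  8 → (3, 'cdfgecbcfacecbgagf')
  9 → (13, 'cecbgagf')
  10 → (10, 'cfacecbgagf')
  11 → (4, 'dfgecbcfacecbgagf')
  12 → (0, 'eabcdfgecbcfacecbgagf')
  13 → (7, 'ecbcfacecbgagf')
  14 → (14, 'ecbgagf')
  15 → (20, 'f')
  16 → (11, 'facecbgagf')
  17 → (5, 'fgecbcfacecbgagf')
  18 → (17, 'gagf')
  19 → (6, 'gecbcfacecbgagf')
  20 → (19, 'gf')

[1, 12, 18, 2, 9, 16, 8, 15, 3, 13, 10, 4, 0, 7, 14, 20, 11, 5, 17, 6, 19]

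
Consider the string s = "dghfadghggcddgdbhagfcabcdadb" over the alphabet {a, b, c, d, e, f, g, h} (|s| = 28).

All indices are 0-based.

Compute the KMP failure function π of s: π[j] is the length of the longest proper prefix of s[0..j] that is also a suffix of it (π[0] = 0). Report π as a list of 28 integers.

[0, 0, 0, 0, 0, 1, 2, 3, 0, 0, 0, 1, 1, 2, 1, 0, 0, 0, 0, 0, 0, 0, 0, 0, 1, 0, 1, 0]

π[0] = 0
j=1 s[j]='g': π[1]=0 (border '')
j=2 s[j]='h': π[2]=0 (border '')
j=3 s[j]='f': π[3]=0 (border '')
j=4 s[j]='a': π[4]=0 (border '')
j=5 s[j]='d': π[5]=1 (border 'd')
j=6 s[j]='g': π[6]=2 (border 'dg')
j=7 s[j]='h': π[7]=3 (border 'dgh')
j=8 s[j]='g': k: 3→0; π[8]=0 (border '')
j=9 s[j]='g': π[9]=0 (border '')
j=10 s[j]='c': π[10]=0 (border '')
j=11 s[j]='d': π[11]=1 (border 'd')
j=12 s[j]='d': k: 1→0; π[12]=1 (border 'd')
j=13 s[j]='g': π[13]=2 (border 'dg')
j=14 s[j]='d': k: 2→0; π[14]=1 (border 'd')
j=15 s[j]='b': k: 1→0; π[15]=0 (border '')
j=16 s[j]='h': π[16]=0 (border '')
j=17 s[j]='a': π[17]=0 (border '')
j=18 s[j]='g': π[18]=0 (border '')
j=19 s[j]='f': π[19]=0 (border '')
j=20 s[j]='c': π[20]=0 (border '')
j=21 s[j]='a': π[21]=0 (border '')
j=22 s[j]='b': π[22]=0 (border '')
j=23 s[j]='c': π[23]=0 (border '')
j=24 s[j]='d': π[24]=1 (border 'd')
j=25 s[j]='a': k: 1→0; π[25]=0 (border '')
j=26 s[j]='d': π[26]=1 (border 'd')
j=27 s[j]='b': k: 1→0; π[27]=0 (border '')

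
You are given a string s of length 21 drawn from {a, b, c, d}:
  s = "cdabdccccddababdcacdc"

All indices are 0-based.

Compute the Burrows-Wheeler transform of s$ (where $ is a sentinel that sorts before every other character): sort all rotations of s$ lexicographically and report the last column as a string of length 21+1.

cdbdcaaadddcc$acdccbbc

rank  rotation                last
    0  $cdabdccccddababdcacdc  c
    1  ababdcacdc$cdabdccccdd  d
    2  abdcacdc$cdabdccccddab  b
    3  abdccccddababdcacdc$cd  d
    4  acdc$cdabdccccddababdc  c
    5  babdcacdc$cdabdccccdda  a
    6  bdcacdc$cdabdccccddaba  a
    7  bdccccddababdcacdc$cda  a
    8  c$cdabdccccddababdcacd  d
    9  cacdc$cdabdccccddababd  d
   10  ccccddababdcacdc$cdabd  d
   11  cccddababdcacdc$cdabdc  c
   12  ccddababdcacdc$cdabdcc  c
   13  cdabdccccddababdcacdc$  $
   14  cdc$cdabdccccddababdca  a
   15  cddababdcacdc$cdabdccc  c
   16  dababdcacdc$cdabdccccd  d
   17  dabdccccddababdcacdc$c  c
   18  dc$cdabdccccddababdcac  c
   19  dcacdc$cdabdccccddabab  b
   20  dccccddababdcacdc$cdab  b
   21  ddababdcacdc$cdabdcccc  c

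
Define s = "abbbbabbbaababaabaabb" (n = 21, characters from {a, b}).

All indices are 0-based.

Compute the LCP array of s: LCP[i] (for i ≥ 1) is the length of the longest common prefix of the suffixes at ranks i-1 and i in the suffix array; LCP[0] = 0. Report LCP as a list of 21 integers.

[0, 4, 3, 1, 5, 3, 2, 3, 4, 0, 1, 5, 4, 2, 3, 1, 2, 3, 2, 4, 3]

rank→(start, suffix):
  0 → (14, 'aabaabb')
  1 → (9, 'aababaabaabb')
  2 → (17, 'aabb')
  3 → (12, 'abaabaabb')
  4 → (15, 'abaabb')
  5 → (10, 'ababaabaabb')
  6 → (18, 'abb')
  7 → (5, 'abbbaababaabaabb')
  8 → (0, 'abbbbabbbaababaabaabb')
  9 → (20, 'b')
  10 → (13, 'baabaabb')
  11 → (8, 'baababaabaabb')
  12 → (16, 'baabb')
  13 → (11, 'babaabaabb')
  14 → (4, 'babbbaababaabaabb')
  15 → (19, 'bb')
  16 → (7, 'bbaababaabaabb')
  17 → (3, 'bbabbbaababaabaabb')
  18 → (6, 'bbbaababaabaabb')
  19 → (2, 'bbbabbbaababaabaabb')
  20 → (1, 'bbbbabbbaababaabaabb')

SA = [14, 9, 17, 12, 15, 10, 18, 5, 0, 20, 13, 8, 16, 11, 4, 19, 7, 3, 6, 2, 1]
[i] adj suffixes → lcp
  [1] 14/9 → 4 ('aaba')
  [2] 9/17 → 3 ('aab')
  [3] 17/12 → 1 ('a')
  [4] 12/15 → 5 ('abaab')
  [5] 15/10 → 3 ('aba')
  [6] 10/18 → 2 ('ab')
  [7] 18/5 → 3 ('abb')
  [8] 5/0 → 4 ('abbb')
  [9] 0/20 → 0 ('')
  [10] 20/13 → 1 ('b')
  [11] 13/8 → 5 ('baaba')
  [12] 8/16 → 4 ('baab')
  [13] 16/11 → 2 ('ba')
  [14] 11/4 → 3 ('bab')
  [15] 4/19 → 1 ('b')
  [16] 19/7 → 2 ('bb')
  [17] 7/3 → 3 ('bba')
  [18] 3/6 → 2 ('bb')
  [19] 6/2 → 4 ('bbba')
  [20] 2/1 → 3 ('bbb')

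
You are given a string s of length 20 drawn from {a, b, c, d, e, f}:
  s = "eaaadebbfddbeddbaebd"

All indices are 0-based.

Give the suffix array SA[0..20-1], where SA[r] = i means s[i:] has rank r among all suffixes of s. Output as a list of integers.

[1, 2, 3, 16, 15, 6, 18, 11, 7, 19, 14, 10, 13, 9, 4, 0, 5, 17, 12, 8]

rank→(start, suffix):
  0 → (1, 'aaadebbfddbeddbaebd')
  1 → (2, 'aadebbfddbeddbaebd')
  2 → (3, 'adebbfddbeddbaebd')
  3 → (16, 'aebd')
  4 → (15, 'baebd')
  5 → (6, 'bbfddbeddbaebd')
  6 → (18, 'bd')
  7 → (11, 'beddbaebd')
  8 → (7, 'bfddbeddbaebd')
  9 → (19, 'd')
  10 → (14, 'dbaebd')
  11 → (10, 'dbeddbaebd')
  12 → (13, 'ddbaebd')
  13 → (9, 'ddbeddbaebd')
  14 → (4, 'debbfddbeddbaebd')
  15 → (0, 'eaaadebbfddbeddbaebd')
  16 → (5, 'ebbfddbeddbaebd')
  17 → (17, 'ebd')
  18 → (12, 'eddbaebd')
  19 → (8, 'fddbeddbaebd')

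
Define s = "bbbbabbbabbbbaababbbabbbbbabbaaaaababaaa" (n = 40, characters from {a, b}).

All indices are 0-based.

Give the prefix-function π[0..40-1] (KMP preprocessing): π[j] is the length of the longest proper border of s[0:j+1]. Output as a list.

[0, 1, 2, 3, 0, 1, 2, 3, 0, 1, 2, 3, 4, 5, 0, 1, 0, 1, 2, 3, 0, 1, 2, 3, 4, 4, 5, 6, 7, 0, 0, 0, 0, 0, 1, 0, 1, 0, 0, 0]

π[0] = 0
j=1 s[j]='b': π[1]=1 (border 'b')
j=2 s[j]='b': π[2]=2 (border 'bb')
j=3 s[j]='b': π[3]=3 (border 'bbb')
j=4 s[j]='a': k: 3→2→1→0; π[4]=0 (border '')
j=5 s[j]='b': π[5]=1 (border 'b')
j=6 s[j]='b': π[6]=2 (border 'bb')
j=7 s[j]='b': π[7]=3 (border 'bbb')
j=8 s[j]='a': k: 3→2→1→0; π[8]=0 (border '')
j=9 s[j]='b': π[9]=1 (border 'b')
j=10 s[j]='b': π[10]=2 (border 'bb')
j=11 s[j]='b': π[11]=3 (border 'bbb')
j=12 s[j]='b': π[12]=4 (border 'bbbb')
j=13 s[j]='a': π[13]=5 (border 'bbbba')
j=14 s[j]='a': k: 5→0; π[14]=0 (border '')
j=15 s[j]='b': π[15]=1 (border 'b')
j=16 s[j]='a': k: 1→0; π[16]=0 (border '')
j=17 s[j]='b': π[17]=1 (border 'b')
j=18 s[j]='b': π[18]=2 (border 'bb')
j=19 s[j]='b': π[19]=3 (border 'bbb')
j=20 s[j]='a': k: 3→2→1→0; π[20]=0 (border '')
j=21 s[j]='b': π[21]=1 (border 'b')
j=22 s[j]='b': π[22]=2 (border 'bb')
j=23 s[j]='b': π[23]=3 (border 'bbb')
j=24 s[j]='b': π[24]=4 (border 'bbbb')
j=25 s[j]='b': k: 4→3; π[25]=4 (border 'bbbb')
j=26 s[j]='a': π[26]=5 (border 'bbbba')
j=27 s[j]='b': π[27]=6 (border 'bbbbab')
j=28 s[j]='b': π[28]=7 (border 'bbbbabb')
j=29 s[j]='a': k: 7→2→1→0; π[29]=0 (border '')
j=30 s[j]='a': π[30]=0 (border '')
j=31 s[j]='a': π[31]=0 (border '')
j=32 s[j]='a': π[32]=0 (border '')
j=33 s[j]='a': π[33]=0 (border '')
j=34 s[j]='b': π[34]=1 (border 'b')
j=35 s[j]='a': k: 1→0; π[35]=0 (border '')
j=36 s[j]='b': π[36]=1 (border 'b')
j=37 s[j]='a': k: 1→0; π[37]=0 (border '')
j=38 s[j]='a': π[38]=0 (border '')
j=39 s[j]='a': π[39]=0 (border '')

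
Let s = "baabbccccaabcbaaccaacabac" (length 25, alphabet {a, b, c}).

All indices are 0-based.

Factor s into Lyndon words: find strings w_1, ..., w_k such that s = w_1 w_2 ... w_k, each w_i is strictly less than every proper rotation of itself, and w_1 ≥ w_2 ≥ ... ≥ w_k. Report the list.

["b", "aabbccccaabcbaaccaacabac"]

emit factor 1: 'b' (i=0, period=1)
emit factor 2: 'aabbccccaabcbaaccaacabac' (i=1, period=24)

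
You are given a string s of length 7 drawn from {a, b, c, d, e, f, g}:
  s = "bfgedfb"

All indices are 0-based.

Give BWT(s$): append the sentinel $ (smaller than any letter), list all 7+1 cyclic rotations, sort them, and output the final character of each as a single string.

bf$egdbf

rank  rotation  last
    0  $bfgedfb  b
    1  b$bfgedf  f
    2  bfgedfb$  $
    3  dfb$bfge  e
    4  edfb$bfg  g
    5  fb$bfged  d
    6  fgedfb$b  b
    7  gedfb$bf  f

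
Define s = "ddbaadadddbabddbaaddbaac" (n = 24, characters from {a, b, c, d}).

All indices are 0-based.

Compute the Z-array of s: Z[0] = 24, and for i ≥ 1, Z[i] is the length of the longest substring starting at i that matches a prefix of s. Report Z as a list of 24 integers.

[24, 1, 0, 0, 0, 1, 0, 2, 4, 1, 0, 0, 0, 6, 1, 0, 0, 0, 5, 1, 0, 0, 0, 0]

Z[0]=24
i=1: fresh scan; Z[1]=1 extend→box=[1,2)
i=2: fresh scan; Z[2]=0
i=3: fresh scan; Z[3]=0
i=4: fresh scan; Z[4]=0
i=5: fresh scan; Z[5]=1 extend→box=[5,6)
i=6: fresh scan; Z[6]=0
i=7: fresh scan; Z[7]=2 extend→box=[7,9)
i=8: min(r-i=1, Z[1]=1)=1; Z[8]=4 extend→box=[8,12)
i=9: min(r-i=3, Z[1]=1)=1; Z[9]=1
i=10: min(r-i=2, Z[2]=0)=0; Z[10]=0
i=11: min(r-i=1, Z[3]=0)=0; Z[11]=0
i=12: fresh scan; Z[12]=0
i=13: fresh scan; Z[13]=6 extend→box=[13,19)
i=14: min(r-i=5, Z[1]=1)=1; Z[14]=1
i=15: min(r-i=4, Z[2]=0)=0; Z[15]=0
i=16: min(r-i=3, Z[3]=0)=0; Z[16]=0
i=17: min(r-i=2, Z[4]=0)=0; Z[17]=0
i=18: min(r-i=1, Z[5]=1)=1; Z[18]=5 extend→box=[18,23)
i=19: min(r-i=4, Z[1]=1)=1; Z[19]=1
i=20: min(r-i=3, Z[2]=0)=0; Z[20]=0
i=21: min(r-i=2, Z[3]=0)=0; Z[21]=0
i=22: min(r-i=1, Z[4]=0)=0; Z[22]=0
i=23: fresh scan; Z[23]=0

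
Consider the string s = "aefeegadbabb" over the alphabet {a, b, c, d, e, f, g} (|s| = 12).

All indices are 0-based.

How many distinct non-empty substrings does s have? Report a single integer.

72

sorted suffixes:
  #0 SA[0]=9  'abb'
  #1 SA[1]=6  'adbabb'
  #2 SA[2]=0  'aefeegadbabb'
  #3 SA[3]=11  'b'
  #4 SA[4]=8  'babb'
  #5 SA[5]=10  'bb'
  #6 SA[6]=7  'dbabb'
  #7 SA[7]=3  'eegadbabb'
  #8 SA[8]=1  'efeegadbabb'
  #9 SA[9]=4  'egadbabb'
  #10 SA[10]=2  'feegadbabb'
  #11 SA[11]=5  'gadbabb'

SA = [9, 6, 0, 11, 8, 10, 7, 3, 1, 4, 2, 5]
rank  pair      lcp
   1  s[9:],s[6:]  1  'a'
   2  s[6:],s[0:]  1  'a'
   3  s[0:],s[11:]  0  ''
   4  s[11:],s[8:]  1  'b'
   5  s[8:],s[10:]  1  'b'
   6  s[10:],s[7:]  0  ''
   7  s[7:],s[3:]  0  ''
   8  s[3:],s[1:]  1  'e'
   9  s[1:],s[4:]  1  'e'
  10  s[4:],s[2:]  0  ''
  11  s[2:],s[5:]  0  ''

n(n+1)/2 = 12·13/2 = 78
Σ LCP = 0 + 1 + 1 + 0 + 1 + 1 + 0 + 0 + 1 + 1 + 0 + 0 = 6
distinct = 78 − 6 = 72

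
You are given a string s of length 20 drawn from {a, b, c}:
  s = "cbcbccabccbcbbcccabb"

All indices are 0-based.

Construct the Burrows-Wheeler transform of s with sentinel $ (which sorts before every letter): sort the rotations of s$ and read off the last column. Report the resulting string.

rank  rotation               last
    0  $cbcbccabccbcbbcccabb  b
    1  abb$cbcbccabccbcbbccc  c
    2  abccbcbbcccabb$cbcbcc  c
    3  b$cbcbccabccbcbbcccab  b
    4  bb$cbcbccabccbcbbccca  a
    5  bbcccabb$cbcbccabccbc  c
    6  bcbbcccabb$cbcbccabcc  c
    7  bcbccabccbcbbcccabb$c  c
    8  bccabccbcbbcccabb$cbc  c
    9  bccbcbbcccabb$cbcbcca  a
   10  bcccabb$cbcbccabccbcb  b
   11  cabb$cbcbccabccbcbbcc  c
   12  cabccbcbbcccabb$cbcbc  c
   13  cbbcccabb$cbcbccabccb  b
   14  cbcbbcccabb$cbcbccabc  c
   15  cbcbccabccbcbbcccabb$  $
   16  cbccabccbcbbcccabb$cb  b
   17  ccabb$cbcbccabccbcbbc  c
   18  ccabccbcbbcccabb$cbcb  b
   19  ccbcbbcccabb$cbcbccab  b
   20  cccabb$cbcbccabccbcbb  b

bccbaccccabccbc$bcbbb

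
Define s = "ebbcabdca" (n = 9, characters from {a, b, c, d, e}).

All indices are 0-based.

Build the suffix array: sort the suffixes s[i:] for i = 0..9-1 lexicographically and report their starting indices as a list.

[8, 4, 1, 2, 5, 7, 3, 6, 0]

rank | idx | suffix
   0 |   8 | a
   1 |   4 | abdca
   2 |   1 | bbcabdca
   3 |   2 | bcabdca
   4 |   5 | bdca
   5 |   7 | ca
   6 |   3 | cabdca
   7 |   6 | dca
   8 |   0 | ebbcabdca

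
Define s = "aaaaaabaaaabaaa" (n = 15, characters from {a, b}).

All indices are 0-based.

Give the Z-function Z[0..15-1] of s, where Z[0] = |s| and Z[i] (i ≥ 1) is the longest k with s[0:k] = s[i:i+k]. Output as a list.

[15, 5, 4, 3, 2, 1, 0, 4, 3, 2, 1, 0, 3, 2, 1]

Z[0]=15
i=1: outside box; Z[1]=5 extend→box=[1,6)
i=2: min(r-i=4, Z[1]=5)=4; Z[2]=4
i=3: min(r-i=3, Z[2]=4)=3; Z[3]=3
i=4: min(r-i=2, Z[3]=3)=2; Z[4]=2
i=5: min(r-i=1, Z[4]=2)=1; Z[5]=1
i=6: outside box; Z[6]=0
i=7: outside box; Z[7]=4 extend→box=[7,11)
i=8: min(r-i=3, Z[1]=5)=3; Z[8]=3
i=9: min(r-i=2, Z[2]=4)=2; Z[9]=2
i=10: min(r-i=1, Z[3]=3)=1; Z[10]=1
i=11: outside box; Z[11]=0
i=12: outside box; Z[12]=3 extend→box=[12,15)
i=13: min(r-i=2, Z[1]=5)=2; Z[13]=2
i=14: min(r-i=1, Z[2]=4)=1; Z[14]=1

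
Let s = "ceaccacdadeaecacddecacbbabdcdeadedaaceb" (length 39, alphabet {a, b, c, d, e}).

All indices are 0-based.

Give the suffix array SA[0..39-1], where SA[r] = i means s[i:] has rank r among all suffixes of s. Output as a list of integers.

sorted suffixes:
  #0 SA[0]=34  'aaceb'
  #1 SA[1]=24  'abdcdeadedaaceb'
  #2 SA[2]=20  'acbbabdcdeadedaaceb'
  #3 SA[3]=2  'accacdadeaecacddecacbbabdcdeadedaaceb'
  #4 SA[4]=5  'acdadeaecacddecacbbabdcdeadedaaceb'
  #5 SA[5]=14  'acddecacbbabdcdeadedaaceb'
  #6 SA[6]=35  'aceb'
  #7 SA[7]=8  'adeaecacddecacbbabdcdeadedaaceb'
  #8 SA[8]=30  'adedaaceb'
  #9 SA[9]=11  'aecacddecacbbabdcdeadedaaceb'
  #10 SA[10]=38  'b'
  #11 SA[11]=23  'babdcdeadedaaceb'
  #12 SA[12]=22  'bbabdcdeadedaaceb'
  #13 SA[13]=25  'bdcdeadedaaceb'
  #14 SA[14]=19  'cacbbabdcdeadedaaceb'
  #15 SA[15]=4  'cacdadeaecacddecacbbabdcdeadedaaceb'
  #16 SA[16]=13  'cacddecacbbabdcdeadedaaceb'
  #17 SA[17]=21  'cbbabdcdeadedaaceb'
  #18 SA[18]=3  'ccacdadeaecacddecacbbabdcdeadedaaceb'
  #19 SA[19]=6  'cdadeaecacddecacbbabdcdeadedaaceb'
  #20 SA[20]=15  'cddecacbbabdcdeadedaaceb'
  #21 SA[21]=27  'cdeadedaaceb'
  #22 SA[22]=0  'ceaccacdadeaecacddecacbbabdcdeadedaaceb'
  #23 SA[23]=36  'ceb'
  #24 SA[24]=33  'daaceb'
  #25 SA[25]=7  'dadeaecacddecacbbabdcdeadedaaceb'
  #26 SA[26]=26  'dcdeadedaaceb'
  #27 SA[27]=16  'ddecacbbabdcdeadedaaceb'
  #28 SA[28]=28  'deadedaaceb'
  #29 SA[29]=9  'deaecacddecacbbabdcdeadedaaceb'
  #30 SA[30]=17  'decacbbabdcdeadedaaceb'
  #31 SA[31]=31  'dedaaceb'
  #32 SA[32]=1  'eaccacdadeaecacddecacbbabdcdeadedaaceb'
  #33 SA[33]=29  'eadedaaceb'
  #34 SA[34]=10  'eaecacddecacbbabdcdeadedaaceb'
  #35 SA[35]=37  'eb'
  #36 SA[36]=18  'ecacbbabdcdeadedaaceb'
  #37 SA[37]=12  'ecacddecacbbabdcdeadedaaceb'
  #38 SA[38]=32  'edaaceb'

[34, 24, 20, 2, 5, 14, 35, 8, 30, 11, 38, 23, 22, 25, 19, 4, 13, 21, 3, 6, 15, 27, 0, 36, 33, 7, 26, 16, 28, 9, 17, 31, 1, 29, 10, 37, 18, 12, 32]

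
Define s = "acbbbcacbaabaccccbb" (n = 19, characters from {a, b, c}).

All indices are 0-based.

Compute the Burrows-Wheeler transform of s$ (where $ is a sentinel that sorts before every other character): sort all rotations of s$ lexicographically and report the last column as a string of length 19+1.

bbac$bbcaccbbbacacca

rank  rotation              last
    0  $acbbbcacbaabaccccbb  b
    1  aabaccccbb$acbbbcacb  b
    2  abaccccbb$acbbbcacba  a
    3  acbaabaccccbb$acbbbc  c
    4  acbbbcacbaabaccccbb$  $
    5  accccbb$acbbbcacbaab  b
    6  b$acbbbcacbaabaccccb  b
    7  baabaccccbb$acbbbcac  c
    8  baccccbb$acbbbcacbaa  a
    9  bb$acbbbcacbaabacccc  c
   10  bbbcacbaabaccccbb$ac  c
   11  bbcacbaabaccccbb$acb  b
   12  bcacbaabaccccbb$acbb  b
   13  cacbaabaccccbb$acbbb  b
   14  cbaabaccccbb$acbbbca  a
   15  cbb$acbbbcacbaabaccc  c
   16  cbbbcacbaabaccccbb$a  a
   17  ccbb$acbbbcacbaabacc  c
   18  cccbb$acbbbcacbaabac  c
   19  ccccbb$acbbbcacbaaba  a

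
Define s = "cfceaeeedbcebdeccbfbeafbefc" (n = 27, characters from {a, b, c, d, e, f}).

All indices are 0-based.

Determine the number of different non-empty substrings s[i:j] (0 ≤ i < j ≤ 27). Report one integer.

350

rank→(start, suffix):
  0 → (4, 'aeeedbcebdeccbfbeafbefc')
  1 → (21, 'afbefc')
  2 → (9, 'bcebdeccbfbeafbefc')
  3 → (12, 'bdeccbfbeafbefc')
  4 → (19, 'beafbefc')
  5 → (23, 'befc')
  6 → (17, 'bfbeafbefc')
  7 → (26, 'c')
  8 → (16, 'cbfbeafbefc')
  9 → (15, 'ccbfbeafbefc')
  10 → (2, 'ceaeeedbcebdeccbfbeafbefc')
  11 → (10, 'cebdeccbfbeafbefc')
  12 → (0, 'cfceaeeedbcebdeccbfbeafbefc')
  13 → (8, 'dbcebdeccbfbeafbefc')
  14 → (13, 'deccbfbeafbefc')
  15 → (3, 'eaeeedbcebdeccbfbeafbefc')
  16 → (20, 'eafbefc')
  17 → (11, 'ebdeccbfbeafbefc')
  18 → (14, 'eccbfbeafbefc')
  19 → (7, 'edbcebdeccbfbeafbefc')
  20 → (6, 'eedbcebdeccbfbeafbefc')
  21 → (5, 'eeedbcebdeccbfbeafbefc')
  22 → (24, 'efc')
  23 → (18, 'fbeafbefc')
  24 → (22, 'fbefc')
  25 → (25, 'fc')
  26 → (1, 'fceaeeedbcebdeccbfbeafbefc')

SA = [4, 21, 9, 12, 19, 23, 17, 26, 16, 15, 2, 10, 0, 8, 13, 3, 20, 11, 14, 7, 6, 5, 24, 18, 22, 25, 1]
[i] adj suffixes → lcp
  [1] 4/21 → 1 ('a')
  [2] 21/9 → 0 ('')
  [3] 9/12 → 1 ('b')
  [4] 12/19 → 1 ('b')
  [5] 19/23 → 2 ('be')
  [6] 23/17 → 1 ('b')
  [7] 17/26 → 0 ('')
  [8] 26/16 → 1 ('c')
  [9] 16/15 → 1 ('c')
  [10] 15/2 → 1 ('c')
  [11] 2/10 → 2 ('ce')
  [12] 10/0 → 1 ('c')
  [13] 0/8 → 0 ('')
  [14] 8/13 → 1 ('d')
  [15] 13/3 → 0 ('')
  [16] 3/20 → 2 ('ea')
  [17] 20/11 → 1 ('e')
  [18] 11/14 → 1 ('e')
  [19] 14/7 → 1 ('e')
  [20] 7/6 → 1 ('e')
  [21] 6/5 → 2 ('ee')
  [22] 5/24 → 1 ('e')
  [23] 24/18 → 0 ('')
  [24] 18/22 → 3 ('fbe')
  [25] 22/25 → 1 ('f')
  [26] 25/1 → 2 ('fc')

n(n+1)/2 = 27·28/2 = 378
Σ LCP = 0 + 1 + 0 + 1 + 1 + 2 + 1 + 0 + 1 + 1 + 1 + 2 + 1 + 0 + 1 + 0 + 2 + 1 + 1 + 1 + 1 + 2 + 1 + 0 + 3 + 1 + 2 = 28
distinct = 378 − 28 = 350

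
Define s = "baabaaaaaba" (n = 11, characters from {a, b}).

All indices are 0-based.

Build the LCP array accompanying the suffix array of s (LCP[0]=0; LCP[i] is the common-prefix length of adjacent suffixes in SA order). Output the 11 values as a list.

sorted suffixes:
  #0 SA[0]=10  'a'
  #1 SA[1]=4  'aaaaaba'
  #2 SA[2]=5  'aaaaba'
  #3 SA[3]=6  'aaaba'
  #4 SA[4]=7  'aaba'
  #5 SA[5]=1  'aabaaaaaba'
  #6 SA[6]=8  'aba'
  #7 SA[7]=2  'abaaaaaba'
  #8 SA[8]=9  'ba'
  #9 SA[9]=3  'baaaaaba'
  #10 SA[10]=0  'baabaaaaaba'

SA = [10, 4, 5, 6, 7, 1, 8, 2, 9, 3, 0]
rank  pair      lcp
   1  s[10:],s[4:]  1  'a'
   2  s[4:],s[5:]  4  'aaaa'
   3  s[5:],s[6:]  3  'aaa'
   4  s[6:],s[7:]  2  'aa'
   5  s[7:],s[1:]  4  'aaba'
   6  s[1:],s[8:]  1  'a'
   7  s[8:],s[2:]  3  'aba'
   8  s[2:],s[9:]  0  ''
   9  s[9:],s[3:]  2  'ba'
  10  s[3:],s[0:]  3  'baa'

[0, 1, 4, 3, 2, 4, 1, 3, 0, 2, 3]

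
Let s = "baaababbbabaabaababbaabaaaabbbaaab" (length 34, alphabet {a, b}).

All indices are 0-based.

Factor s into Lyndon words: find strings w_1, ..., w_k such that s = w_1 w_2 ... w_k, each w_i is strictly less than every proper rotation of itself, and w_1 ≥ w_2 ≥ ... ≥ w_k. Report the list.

["b", "aaababbbabaabaababbaab", "aaaabbbaaab"]

emit factor 1: 'b' (i=0, period=1)
emit factor 2: 'aaababbbabaabaababbaab' (i=1, period=22)
emit factor 3: 'aaaabbbaaab' (i=23, period=11)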